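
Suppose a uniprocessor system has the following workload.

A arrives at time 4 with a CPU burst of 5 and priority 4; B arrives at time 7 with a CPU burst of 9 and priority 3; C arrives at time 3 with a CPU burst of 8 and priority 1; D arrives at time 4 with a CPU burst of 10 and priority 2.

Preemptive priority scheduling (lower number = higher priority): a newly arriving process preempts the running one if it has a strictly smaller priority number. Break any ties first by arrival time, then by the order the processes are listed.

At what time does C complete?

11

Timeline: | idle 0-3 | C 3-11 | D 11-21 | B 21-30 | A 30-35 |
Completion: A=35  B=30  C=11  D=21
Turnaround (C−A): A=31  B=23  C=8  D=17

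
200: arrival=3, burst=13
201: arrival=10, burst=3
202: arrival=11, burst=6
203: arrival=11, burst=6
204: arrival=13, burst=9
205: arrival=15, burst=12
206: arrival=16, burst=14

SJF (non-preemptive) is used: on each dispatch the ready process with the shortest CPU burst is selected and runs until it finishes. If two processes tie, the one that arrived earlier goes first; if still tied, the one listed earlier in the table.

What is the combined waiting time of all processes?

107

Timeline: | idle 0-3 | 200 3-16 | 201 16-19 | 202 19-25 | 203 25-31 | 204 31-40 | 205 40-52 | 206 52-66 |
Completion: 200=16  201=19  202=25  203=31  204=40  205=52  206=66
Turnaround (C−A): 200=13  201=9  202=14  203=20  204=27  205=37  206=50
Waiting = turnaround − burst: 200=0, 201=6, 202=8, 203=14, 204=18, 205=25, 206=36
Total waiting = 0 + 6 + 8 + 14 + 18 + 25 + 36 = 107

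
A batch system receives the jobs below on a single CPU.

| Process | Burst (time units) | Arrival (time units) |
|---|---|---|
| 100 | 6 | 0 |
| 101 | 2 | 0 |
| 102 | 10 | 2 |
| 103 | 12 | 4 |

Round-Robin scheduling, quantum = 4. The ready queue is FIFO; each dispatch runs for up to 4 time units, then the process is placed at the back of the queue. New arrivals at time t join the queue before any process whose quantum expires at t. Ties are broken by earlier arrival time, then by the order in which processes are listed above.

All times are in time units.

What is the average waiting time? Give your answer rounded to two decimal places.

Gantt: | 100 0-4 | 101 4-6 | 102 6-10 | 103 10-14 | 100 14-16 | 102 16-20 | 103 20-24 | 102 24-26 | 103 26-30 |
Completion: 100=16  101=6  102=26  103=30
Turnaround (C−A): 100=16  101=6  102=24  103=26
Waiting times: 100=10, 101=4, 102=14, 103=14
Average waiting = (10+4+14+14) / 4 = 42/4 = 10.50

10.50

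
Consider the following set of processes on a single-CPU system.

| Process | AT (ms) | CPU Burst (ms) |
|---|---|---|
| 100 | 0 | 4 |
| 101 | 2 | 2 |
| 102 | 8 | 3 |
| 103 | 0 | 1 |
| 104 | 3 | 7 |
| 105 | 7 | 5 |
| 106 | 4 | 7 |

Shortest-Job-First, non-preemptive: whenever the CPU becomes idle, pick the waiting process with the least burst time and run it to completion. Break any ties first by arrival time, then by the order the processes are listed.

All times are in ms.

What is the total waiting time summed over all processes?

38

Gantt: | 103 0-1 | 100 1-5 | 101 5-7 | 105 7-12 | 102 12-15 | 104 15-22 | 106 22-29 |
Completion: 100=5  101=7  102=15  103=1  104=22  105=12  106=29
Turnaround (C−A): 100=5  101=5  102=7  103=1  104=19  105=5  106=25
Waiting = turnaround − burst: 100=1, 101=3, 102=4, 103=0, 104=12, 105=0, 106=18
Total waiting = 1 + 3 + 4 + 0 + 12 + 0 + 18 = 38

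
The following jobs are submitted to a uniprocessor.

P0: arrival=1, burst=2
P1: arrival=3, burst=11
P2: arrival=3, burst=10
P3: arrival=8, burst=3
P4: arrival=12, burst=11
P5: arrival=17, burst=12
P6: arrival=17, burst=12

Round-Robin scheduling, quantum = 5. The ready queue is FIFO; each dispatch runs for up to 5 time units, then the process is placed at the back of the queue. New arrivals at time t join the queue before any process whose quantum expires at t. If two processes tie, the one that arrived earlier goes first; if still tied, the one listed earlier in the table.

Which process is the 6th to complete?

P5

Gantt: | idle 0-1 | P0 1-3 | P1 3-8 | P2 8-13 | P3 13-16 | P1 16-21 | P4 21-26 | P2 26-31 | P5 31-36 | P6 36-41 | P1 41-42 | P4 42-47 | P5 47-52 | P6 52-57 | P4 57-58 | P5 58-60 | P6 60-62 |
Completion: P0=3  P1=42  P2=31  P3=16  P4=58  P5=60  P6=62
Turnaround (C−A): P0=2  P1=39  P2=28  P3=8  P4=46  P5=43  P6=45
Finish order: P0 → P3 → P2 → P1 → P4 → P5 → P6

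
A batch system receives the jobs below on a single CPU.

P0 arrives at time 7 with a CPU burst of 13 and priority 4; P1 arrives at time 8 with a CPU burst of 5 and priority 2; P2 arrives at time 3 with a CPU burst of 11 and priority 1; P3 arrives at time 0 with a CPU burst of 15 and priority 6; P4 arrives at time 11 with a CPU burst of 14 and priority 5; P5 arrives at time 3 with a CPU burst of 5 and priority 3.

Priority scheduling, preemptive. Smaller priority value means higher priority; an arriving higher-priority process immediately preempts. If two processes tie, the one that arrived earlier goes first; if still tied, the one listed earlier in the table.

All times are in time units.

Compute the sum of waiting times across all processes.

113

Timeline: | P3 0-3 | P2 3-14 | P1 14-19 | P5 19-24 | P0 24-37 | P4 37-51 | P3 51-63 |
Completion: P0=37  P1=19  P2=14  P3=63  P4=51  P5=24
Waiting = turnaround − burst: P0=17, P1=6, P2=0, P3=48, P4=26, P5=16
Total waiting = 17 + 6 + 0 + 48 + 26 + 16 = 113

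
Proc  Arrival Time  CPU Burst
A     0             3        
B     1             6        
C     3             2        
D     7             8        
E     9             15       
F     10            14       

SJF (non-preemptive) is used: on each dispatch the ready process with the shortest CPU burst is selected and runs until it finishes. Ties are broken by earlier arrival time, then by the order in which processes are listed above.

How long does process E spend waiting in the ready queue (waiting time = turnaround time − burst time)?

24

Gantt: | A 0-3 | C 3-5 | B 5-11 | D 11-19 | F 19-33 | E 33-48 |
Completion: A=3  B=11  C=5  D=19  E=48  F=33
Waiting(E) = turnaround − burst = 39 − 15 = 24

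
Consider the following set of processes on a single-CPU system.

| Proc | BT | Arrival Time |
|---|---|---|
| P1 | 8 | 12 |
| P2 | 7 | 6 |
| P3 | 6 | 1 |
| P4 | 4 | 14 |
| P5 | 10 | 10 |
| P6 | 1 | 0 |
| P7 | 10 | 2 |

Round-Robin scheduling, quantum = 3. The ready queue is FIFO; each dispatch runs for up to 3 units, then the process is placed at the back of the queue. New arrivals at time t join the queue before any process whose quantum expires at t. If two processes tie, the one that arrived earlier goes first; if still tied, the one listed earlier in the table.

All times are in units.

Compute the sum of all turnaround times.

Timeline: | P6 0-1 | P3 1-4 | P7 4-7 | P3 7-10 | P2 10-13 | P7 13-16 | P5 16-19 | P1 19-22 | P2 22-25 | P4 25-28 | P7 28-31 | P5 31-34 | P1 34-37 | P2 37-38 | P4 38-39 | P7 39-40 | P5 40-43 | P1 43-45 | P5 45-46 |
Completion: P1=45  P2=38  P3=10  P4=39  P5=46  P6=1  P7=40
Turnaround (C−A): P1=33  P2=32  P3=9  P4=25  P5=36  P6=1  P7=38
Turnaround = completion − arrival: P1=33, P2=32, P3=9, P4=25, P5=36, P6=1, P7=38
Total turnaround = 33 + 32 + 9 + 25 + 36 + 1 + 38 = 174

174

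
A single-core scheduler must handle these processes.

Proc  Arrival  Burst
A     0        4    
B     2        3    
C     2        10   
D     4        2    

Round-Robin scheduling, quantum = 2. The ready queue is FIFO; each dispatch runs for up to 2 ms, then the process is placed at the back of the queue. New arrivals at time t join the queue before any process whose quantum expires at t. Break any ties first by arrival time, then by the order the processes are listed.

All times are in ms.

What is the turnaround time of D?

Schedule: | A 0-2 | B 2-4 | C 4-6 | A 6-8 | D 8-10 | B 10-11 | C 11-19 |
Completion: A=8  B=11  C=19  D=10
Turnaround (C−A): A=8  B=9  C=17  D=6
Turnaround(D) = completion − arrival = 10 − 4 = 6

6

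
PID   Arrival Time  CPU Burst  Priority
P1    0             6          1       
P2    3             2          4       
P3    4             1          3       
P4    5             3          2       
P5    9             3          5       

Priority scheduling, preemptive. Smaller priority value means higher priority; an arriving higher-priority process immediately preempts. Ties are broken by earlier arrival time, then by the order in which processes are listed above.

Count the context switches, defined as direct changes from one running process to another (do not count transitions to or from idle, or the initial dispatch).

4

Schedule: | P1 0-6 | P4 6-9 | P3 9-10 | P2 10-12 | P5 12-15 |
Completion: P1=6  P2=12  P3=10  P4=9  P5=15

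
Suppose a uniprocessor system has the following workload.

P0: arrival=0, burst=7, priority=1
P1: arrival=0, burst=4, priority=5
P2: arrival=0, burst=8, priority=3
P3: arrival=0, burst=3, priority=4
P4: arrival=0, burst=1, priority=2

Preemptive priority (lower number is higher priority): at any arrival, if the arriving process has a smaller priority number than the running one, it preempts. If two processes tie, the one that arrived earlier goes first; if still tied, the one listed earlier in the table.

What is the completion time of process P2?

Schedule: | P0 0-7 | P4 7-8 | P2 8-16 | P3 16-19 | P1 19-23 |
Completion: P0=7  P1=23  P2=16  P3=19  P4=8
Turnaround (C−A): P0=7  P1=23  P2=16  P3=19  P4=8

16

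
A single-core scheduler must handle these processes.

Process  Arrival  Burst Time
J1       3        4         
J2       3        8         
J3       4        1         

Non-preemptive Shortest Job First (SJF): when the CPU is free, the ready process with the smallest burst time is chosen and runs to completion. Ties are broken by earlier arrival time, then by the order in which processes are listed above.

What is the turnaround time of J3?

Gantt: | idle 0-3 | J1 3-7 | J3 7-8 | J2 8-16 |
Completion: J1=7  J2=16  J3=8
Turnaround (C−A): J1=4  J2=13  J3=4
Turnaround(J3) = completion − arrival = 8 − 4 = 4

4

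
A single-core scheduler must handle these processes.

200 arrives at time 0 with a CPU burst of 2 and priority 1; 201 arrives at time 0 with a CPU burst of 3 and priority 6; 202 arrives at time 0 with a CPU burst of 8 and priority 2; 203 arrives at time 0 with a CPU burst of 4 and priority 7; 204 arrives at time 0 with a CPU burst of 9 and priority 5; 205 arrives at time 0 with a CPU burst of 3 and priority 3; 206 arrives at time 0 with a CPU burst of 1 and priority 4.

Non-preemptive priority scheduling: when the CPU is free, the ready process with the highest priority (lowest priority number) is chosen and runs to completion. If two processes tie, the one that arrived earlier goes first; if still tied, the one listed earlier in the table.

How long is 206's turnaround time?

14

Gantt: | 200 0-2 | 202 2-10 | 205 10-13 | 206 13-14 | 204 14-23 | 201 23-26 | 203 26-30 |
Completion: 200=2  201=26  202=10  203=30  204=23  205=13  206=14
Turnaround(206) = completion − arrival = 14 − 0 = 14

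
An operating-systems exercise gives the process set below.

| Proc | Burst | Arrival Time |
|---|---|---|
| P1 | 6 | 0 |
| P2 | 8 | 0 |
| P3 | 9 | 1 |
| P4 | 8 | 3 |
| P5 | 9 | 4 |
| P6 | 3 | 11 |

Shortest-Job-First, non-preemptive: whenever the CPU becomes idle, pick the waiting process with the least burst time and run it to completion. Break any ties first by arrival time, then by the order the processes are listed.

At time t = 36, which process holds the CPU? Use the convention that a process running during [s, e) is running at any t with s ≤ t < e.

Gantt: | P1 0-6 | P2 6-14 | P6 14-17 | P4 17-25 | P3 25-34 | P5 34-43 |
Completion: P1=6  P2=14  P3=34  P4=25  P5=43  P6=17

P5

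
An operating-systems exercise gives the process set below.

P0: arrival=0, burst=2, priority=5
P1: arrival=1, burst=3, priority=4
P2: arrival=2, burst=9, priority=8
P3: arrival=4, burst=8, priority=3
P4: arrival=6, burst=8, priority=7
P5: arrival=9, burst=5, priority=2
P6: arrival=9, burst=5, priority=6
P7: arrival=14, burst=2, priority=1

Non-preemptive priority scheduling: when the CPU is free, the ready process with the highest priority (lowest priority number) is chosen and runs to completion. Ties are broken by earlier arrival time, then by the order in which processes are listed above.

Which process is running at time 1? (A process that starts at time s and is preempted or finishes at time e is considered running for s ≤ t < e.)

Gantt: | P0 0-2 | P1 2-5 | P3 5-13 | P5 13-18 | P7 18-20 | P6 20-25 | P4 25-33 | P2 33-42 |
Completion: P0=2  P1=5  P2=42  P3=13  P4=33  P5=18  P6=25  P7=20

P0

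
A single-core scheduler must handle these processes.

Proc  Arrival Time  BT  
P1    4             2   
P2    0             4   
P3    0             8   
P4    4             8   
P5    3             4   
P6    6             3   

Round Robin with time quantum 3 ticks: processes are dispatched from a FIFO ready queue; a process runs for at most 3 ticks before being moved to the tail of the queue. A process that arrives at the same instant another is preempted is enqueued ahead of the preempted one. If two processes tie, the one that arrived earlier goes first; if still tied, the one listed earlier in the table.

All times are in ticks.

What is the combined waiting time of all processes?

Schedule: | P2 0-3 | P3 3-6 | P5 6-9 | P2 9-10 | P1 10-12 | P4 12-15 | P6 15-18 | P3 18-21 | P5 21-22 | P4 22-25 | P3 25-27 | P4 27-29 |
Completion: P1=12  P2=10  P3=27  P4=29  P5=22  P6=18
Turnaround (C−A): P1=8  P2=10  P3=27  P4=25  P5=19  P6=12
Waiting = turnaround − burst: P1=6, P2=6, P3=19, P4=17, P5=15, P6=9
Total waiting = 6 + 6 + 19 + 17 + 15 + 9 = 72

72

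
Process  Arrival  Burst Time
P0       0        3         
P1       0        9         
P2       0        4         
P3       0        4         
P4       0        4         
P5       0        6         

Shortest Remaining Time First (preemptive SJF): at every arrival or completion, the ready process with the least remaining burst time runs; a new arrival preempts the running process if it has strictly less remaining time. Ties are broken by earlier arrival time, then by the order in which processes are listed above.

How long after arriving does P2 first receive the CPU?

3

Gantt: | P0 0-3 | P2 3-7 | P3 7-11 | P4 11-15 | P5 15-21 | P1 21-30 |
Completion: P0=3  P1=30  P2=7  P3=11  P4=15  P5=21
Response(P2) = first start − arrival = 3 − 0 = 3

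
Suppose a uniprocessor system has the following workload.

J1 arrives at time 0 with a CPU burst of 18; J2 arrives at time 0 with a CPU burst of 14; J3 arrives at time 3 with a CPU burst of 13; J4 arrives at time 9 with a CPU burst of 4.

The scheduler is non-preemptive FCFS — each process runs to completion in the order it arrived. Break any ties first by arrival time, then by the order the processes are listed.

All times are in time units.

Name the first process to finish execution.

Timeline: | J1 0-18 | J2 18-32 | J3 32-45 | J4 45-49 |
Completion: J1=18  J2=32  J3=45  J4=49
Turnaround (C−A): J1=18  J2=32  J3=42  J4=40
Finish order: J1 → J2 → J3 → J4

J1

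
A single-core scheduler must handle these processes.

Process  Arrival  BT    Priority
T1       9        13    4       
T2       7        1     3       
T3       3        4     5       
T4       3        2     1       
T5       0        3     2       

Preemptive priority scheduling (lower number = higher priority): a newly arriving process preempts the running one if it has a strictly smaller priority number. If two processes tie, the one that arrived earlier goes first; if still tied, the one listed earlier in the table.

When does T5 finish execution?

3

Gantt: | T5 0-3 | T4 3-5 | T3 5-7 | T2 7-8 | T3 8-9 | T1 9-22 | T3 22-23 |
Completion: T1=22  T2=8  T3=23  T4=5  T5=3
Turnaround (C−A): T1=13  T2=1  T3=20  T4=2  T5=3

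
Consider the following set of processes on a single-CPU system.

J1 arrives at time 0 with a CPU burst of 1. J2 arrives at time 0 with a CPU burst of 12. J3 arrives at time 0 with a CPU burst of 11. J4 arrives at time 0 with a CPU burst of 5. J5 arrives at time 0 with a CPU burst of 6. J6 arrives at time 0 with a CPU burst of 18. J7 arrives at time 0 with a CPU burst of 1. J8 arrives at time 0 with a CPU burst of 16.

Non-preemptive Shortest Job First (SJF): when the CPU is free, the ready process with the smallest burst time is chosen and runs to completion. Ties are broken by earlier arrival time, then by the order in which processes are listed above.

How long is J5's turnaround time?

Timeline: | J1 0-1 | J7 1-2 | J4 2-7 | J5 7-13 | J3 13-24 | J2 24-36 | J8 36-52 | J6 52-70 |
Completion: J1=1  J2=36  J3=24  J4=7  J5=13  J6=70  J7=2  J8=52
Turnaround (C−A): J1=1  J2=36  J3=24  J4=7  J5=13  J6=70  J7=2  J8=52
Turnaround(J5) = completion − arrival = 13 − 0 = 13

13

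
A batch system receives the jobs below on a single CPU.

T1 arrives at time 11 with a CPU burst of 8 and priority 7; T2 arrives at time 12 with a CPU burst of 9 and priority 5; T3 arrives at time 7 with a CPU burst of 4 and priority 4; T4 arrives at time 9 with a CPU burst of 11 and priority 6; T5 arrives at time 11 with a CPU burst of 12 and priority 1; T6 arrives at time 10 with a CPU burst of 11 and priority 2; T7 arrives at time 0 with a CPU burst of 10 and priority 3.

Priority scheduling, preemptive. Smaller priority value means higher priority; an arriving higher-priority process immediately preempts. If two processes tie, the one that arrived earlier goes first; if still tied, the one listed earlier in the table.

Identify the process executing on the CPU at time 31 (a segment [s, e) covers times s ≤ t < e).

Schedule: | T7 0-10 | T6 10-11 | T5 11-23 | T6 23-33 | T3 33-37 | T2 37-46 | T4 46-57 | T1 57-65 |
Completion: T1=65  T2=46  T3=37  T4=57  T5=23  T6=33  T7=10
Turnaround (C−A): T1=54  T2=34  T3=30  T4=48  T5=12  T6=23  T7=10

T6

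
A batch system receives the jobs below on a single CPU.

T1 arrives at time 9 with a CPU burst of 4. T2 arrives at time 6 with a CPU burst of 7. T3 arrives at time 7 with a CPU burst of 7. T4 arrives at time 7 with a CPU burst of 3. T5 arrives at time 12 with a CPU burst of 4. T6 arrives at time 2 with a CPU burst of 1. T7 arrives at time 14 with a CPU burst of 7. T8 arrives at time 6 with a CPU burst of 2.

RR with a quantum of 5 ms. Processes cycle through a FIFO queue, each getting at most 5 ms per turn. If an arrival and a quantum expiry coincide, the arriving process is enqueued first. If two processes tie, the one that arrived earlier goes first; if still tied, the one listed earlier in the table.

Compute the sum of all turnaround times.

Gantt: | idle 0-2 | T6 2-3 | idle 3-6 | T2 6-11 | T8 11-13 | T3 13-18 | T4 18-21 | T1 21-25 | T2 25-27 | T5 27-31 | T7 31-36 | T3 36-38 | T7 38-40 |
Completion: T1=25  T2=27  T3=38  T4=21  T5=31  T6=3  T7=40  T8=13
Turnaround (C−A): T1=16  T2=21  T3=31  T4=14  T5=19  T6=1  T7=26  T8=7
Turnaround = completion − arrival: T1=16, T2=21, T3=31, T4=14, T5=19, T6=1, T7=26, T8=7
Total turnaround = 16 + 21 + 31 + 14 + 19 + 1 + 26 + 7 = 135

135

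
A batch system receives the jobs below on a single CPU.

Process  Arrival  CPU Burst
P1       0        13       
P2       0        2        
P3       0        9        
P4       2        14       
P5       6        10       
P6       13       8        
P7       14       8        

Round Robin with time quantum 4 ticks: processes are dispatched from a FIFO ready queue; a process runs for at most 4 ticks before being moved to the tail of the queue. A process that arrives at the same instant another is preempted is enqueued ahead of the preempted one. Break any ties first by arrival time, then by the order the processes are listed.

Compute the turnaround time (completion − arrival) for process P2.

Gantt: | P1 0-4 | P2 4-6 | P3 6-10 | P4 10-14 | P1 14-18 | P5 18-22 | P3 22-26 | P6 26-30 | P7 30-34 | P4 34-38 | P1 38-42 | P5 42-46 | P3 46-47 | P6 47-51 | P7 51-55 | P4 55-59 | P1 59-60 | P5 60-62 | P4 62-64 |
Completion: P1=60  P2=6  P3=47  P4=64  P5=62  P6=51  P7=55
Turnaround (C−A): P1=60  P2=6  P3=47  P4=62  P5=56  P6=38  P7=41
Turnaround(P2) = completion − arrival = 6 − 0 = 6

6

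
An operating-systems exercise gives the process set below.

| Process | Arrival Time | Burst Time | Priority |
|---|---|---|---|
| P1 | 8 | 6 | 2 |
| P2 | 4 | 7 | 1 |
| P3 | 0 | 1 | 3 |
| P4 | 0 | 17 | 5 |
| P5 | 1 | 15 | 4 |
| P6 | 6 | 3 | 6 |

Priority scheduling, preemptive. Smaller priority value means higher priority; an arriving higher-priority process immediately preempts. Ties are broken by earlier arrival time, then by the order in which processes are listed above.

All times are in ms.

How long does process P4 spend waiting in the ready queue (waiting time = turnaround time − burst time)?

29

Schedule: | P3 0-1 | P5 1-4 | P2 4-11 | P1 11-17 | P5 17-29 | P4 29-46 | P6 46-49 |
Completion: P1=17  P2=11  P3=1  P4=46  P5=29  P6=49
Turnaround (C−A): P1=9  P2=7  P3=1  P4=46  P5=28  P6=43
Waiting(P4) = turnaround − burst = 46 − 17 = 29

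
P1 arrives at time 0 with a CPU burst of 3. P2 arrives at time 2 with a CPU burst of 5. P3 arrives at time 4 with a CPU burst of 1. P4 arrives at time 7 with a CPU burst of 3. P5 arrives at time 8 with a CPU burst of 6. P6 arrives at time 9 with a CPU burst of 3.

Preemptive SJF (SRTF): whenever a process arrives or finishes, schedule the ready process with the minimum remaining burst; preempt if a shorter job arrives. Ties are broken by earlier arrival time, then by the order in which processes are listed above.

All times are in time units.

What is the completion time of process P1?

3

Timeline: | P1 0-3 | P2 3-4 | P3 4-5 | P2 5-9 | P4 9-12 | P6 12-15 | P5 15-21 |
Completion: P1=3  P2=9  P3=5  P4=12  P5=21  P6=15
Turnaround (C−A): P1=3  P2=7  P3=1  P4=5  P5=13  P6=6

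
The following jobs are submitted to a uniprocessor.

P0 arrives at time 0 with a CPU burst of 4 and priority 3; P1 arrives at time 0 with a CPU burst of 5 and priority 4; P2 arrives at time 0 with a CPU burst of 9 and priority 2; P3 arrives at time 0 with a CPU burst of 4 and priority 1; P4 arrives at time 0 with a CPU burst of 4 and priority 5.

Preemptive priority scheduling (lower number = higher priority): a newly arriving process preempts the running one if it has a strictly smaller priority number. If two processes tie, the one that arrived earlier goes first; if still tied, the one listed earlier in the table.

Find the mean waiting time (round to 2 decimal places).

Schedule: | P3 0-4 | P2 4-13 | P0 13-17 | P1 17-22 | P4 22-26 |
Completion: P0=17  P1=22  P2=13  P3=4  P4=26
Waiting times: P0=13, P1=17, P2=4, P3=0, P4=22
Average waiting = (13+17+4+0+22) / 5 = 56/5 = 11.20

11.20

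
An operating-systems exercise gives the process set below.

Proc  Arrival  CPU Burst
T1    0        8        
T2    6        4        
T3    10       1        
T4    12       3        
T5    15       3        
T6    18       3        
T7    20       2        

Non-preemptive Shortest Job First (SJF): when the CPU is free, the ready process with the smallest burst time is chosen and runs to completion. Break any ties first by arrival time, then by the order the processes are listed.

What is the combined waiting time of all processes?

Gantt: | T1 0-8 | T2 8-12 | T3 12-13 | T4 13-16 | T5 16-19 | T6 19-22 | T7 22-24 |
Completion: T1=8  T2=12  T3=13  T4=16  T5=19  T6=22  T7=24
Waiting = turnaround − burst: T1=0, T2=2, T3=2, T4=1, T5=1, T6=1, T7=2
Total waiting = 0 + 2 + 2 + 1 + 1 + 1 + 2 = 9

9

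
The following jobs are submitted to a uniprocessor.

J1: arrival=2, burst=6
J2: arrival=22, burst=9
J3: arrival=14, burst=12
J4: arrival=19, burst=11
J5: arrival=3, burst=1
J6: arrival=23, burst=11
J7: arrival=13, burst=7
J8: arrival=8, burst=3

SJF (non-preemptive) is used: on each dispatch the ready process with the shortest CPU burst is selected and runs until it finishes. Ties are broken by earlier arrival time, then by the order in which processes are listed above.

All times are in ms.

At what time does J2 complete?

40

Timeline: | idle 0-2 | J1 2-8 | J5 8-9 | J8 9-12 | idle 12-13 | J7 13-20 | J4 20-31 | J2 31-40 | J6 40-51 | J3 51-63 |
Completion: J1=8  J2=40  J3=63  J4=31  J5=9  J6=51  J7=20  J8=12
Turnaround (C−A): J1=6  J2=18  J3=49  J4=12  J5=6  J6=28  J7=7  J8=4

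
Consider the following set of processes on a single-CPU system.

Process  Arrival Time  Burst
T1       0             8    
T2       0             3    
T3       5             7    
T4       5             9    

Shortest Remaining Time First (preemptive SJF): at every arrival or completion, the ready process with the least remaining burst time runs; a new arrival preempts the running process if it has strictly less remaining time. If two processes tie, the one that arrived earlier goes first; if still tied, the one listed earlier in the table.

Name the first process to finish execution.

Gantt: | T2 0-3 | T1 3-11 | T3 11-18 | T4 18-27 |
Completion: T1=11  T2=3  T3=18  T4=27
Finish order: T2 → T1 → T3 → T4

T2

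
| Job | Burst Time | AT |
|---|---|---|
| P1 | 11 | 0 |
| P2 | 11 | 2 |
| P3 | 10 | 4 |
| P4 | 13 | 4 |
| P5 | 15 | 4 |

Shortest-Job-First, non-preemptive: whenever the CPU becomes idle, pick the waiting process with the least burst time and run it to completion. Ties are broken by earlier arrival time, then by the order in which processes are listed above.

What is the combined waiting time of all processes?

Schedule: | P1 0-11 | P3 11-21 | P2 21-32 | P4 32-45 | P5 45-60 |
Completion: P1=11  P2=32  P3=21  P4=45  P5=60
Waiting = turnaround − burst: P1=0, P2=19, P3=7, P4=28, P5=41
Total waiting = 0 + 19 + 7 + 28 + 41 = 95

95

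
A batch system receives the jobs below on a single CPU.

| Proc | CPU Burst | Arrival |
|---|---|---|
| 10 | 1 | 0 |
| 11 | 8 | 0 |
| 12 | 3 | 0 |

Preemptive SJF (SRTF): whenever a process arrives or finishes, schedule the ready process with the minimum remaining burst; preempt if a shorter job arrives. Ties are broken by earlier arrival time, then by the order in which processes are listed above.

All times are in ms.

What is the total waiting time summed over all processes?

5

Schedule: | 10 0-1 | 12 1-4 | 11 4-12 |
Completion: 10=1  11=12  12=4
Turnaround (C−A): 10=1  11=12  12=4
Waiting = turnaround − burst: 10=0, 11=4, 12=1
Total waiting = 0 + 4 + 1 = 5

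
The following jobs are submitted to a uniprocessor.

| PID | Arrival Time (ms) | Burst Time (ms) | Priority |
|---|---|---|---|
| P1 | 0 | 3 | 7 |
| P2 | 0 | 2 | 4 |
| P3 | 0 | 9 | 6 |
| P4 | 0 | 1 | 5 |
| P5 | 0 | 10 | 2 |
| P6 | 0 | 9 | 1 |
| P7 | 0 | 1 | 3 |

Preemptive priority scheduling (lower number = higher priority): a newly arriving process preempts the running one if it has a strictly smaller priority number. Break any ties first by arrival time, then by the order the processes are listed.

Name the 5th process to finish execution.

Timeline: | P6 0-9 | P5 9-19 | P7 19-20 | P2 20-22 | P4 22-23 | P3 23-32 | P1 32-35 |
Completion: P1=35  P2=22  P3=32  P4=23  P5=19  P6=9  P7=20
Finish order: P6 → P5 → P7 → P2 → P4 → P3 → P1

P4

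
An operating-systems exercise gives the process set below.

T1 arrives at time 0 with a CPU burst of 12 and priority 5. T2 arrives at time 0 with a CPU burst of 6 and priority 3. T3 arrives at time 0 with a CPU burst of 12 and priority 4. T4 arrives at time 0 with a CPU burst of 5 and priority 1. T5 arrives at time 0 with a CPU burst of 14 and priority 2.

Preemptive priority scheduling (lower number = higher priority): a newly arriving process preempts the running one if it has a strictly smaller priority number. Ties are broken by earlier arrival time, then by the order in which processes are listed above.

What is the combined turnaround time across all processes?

Schedule: | T4 0-5 | T5 5-19 | T2 19-25 | T3 25-37 | T1 37-49 |
Completion: T1=49  T2=25  T3=37  T4=5  T5=19
Turnaround = completion − arrival: T1=49, T2=25, T3=37, T4=5, T5=19
Total turnaround = 49 + 25 + 37 + 5 + 19 = 135

135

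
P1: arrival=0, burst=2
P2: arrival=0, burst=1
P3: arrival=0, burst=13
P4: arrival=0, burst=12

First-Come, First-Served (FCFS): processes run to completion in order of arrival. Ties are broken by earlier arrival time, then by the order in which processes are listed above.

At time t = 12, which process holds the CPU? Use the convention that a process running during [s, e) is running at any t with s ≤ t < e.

P3

Gantt: | P1 0-2 | P2 2-3 | P3 3-16 | P4 16-28 |
Completion: P1=2  P2=3  P3=16  P4=28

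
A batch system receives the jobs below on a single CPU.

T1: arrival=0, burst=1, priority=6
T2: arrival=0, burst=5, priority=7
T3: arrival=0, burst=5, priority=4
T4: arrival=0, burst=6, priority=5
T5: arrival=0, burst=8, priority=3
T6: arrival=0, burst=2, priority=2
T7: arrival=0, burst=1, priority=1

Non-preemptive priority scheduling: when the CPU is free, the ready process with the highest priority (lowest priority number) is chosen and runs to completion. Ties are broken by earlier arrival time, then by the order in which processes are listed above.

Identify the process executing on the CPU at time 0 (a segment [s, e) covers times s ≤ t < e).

T7

Gantt: | T7 0-1 | T6 1-3 | T5 3-11 | T3 11-16 | T4 16-22 | T1 22-23 | T2 23-28 |
Completion: T1=23  T2=28  T3=16  T4=22  T5=11  T6=3  T7=1
Turnaround (C−A): T1=23  T2=28  T3=16  T4=22  T5=11  T6=3  T7=1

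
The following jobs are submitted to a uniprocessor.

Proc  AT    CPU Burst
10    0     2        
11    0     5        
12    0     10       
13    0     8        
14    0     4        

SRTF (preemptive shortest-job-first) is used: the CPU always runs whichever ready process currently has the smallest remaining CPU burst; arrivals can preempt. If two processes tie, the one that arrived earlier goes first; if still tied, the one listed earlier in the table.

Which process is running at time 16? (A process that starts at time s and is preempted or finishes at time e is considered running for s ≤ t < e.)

13

Gantt: | 10 0-2 | 14 2-6 | 11 6-11 | 13 11-19 | 12 19-29 |
Completion: 10=2  11=11  12=29  13=19  14=6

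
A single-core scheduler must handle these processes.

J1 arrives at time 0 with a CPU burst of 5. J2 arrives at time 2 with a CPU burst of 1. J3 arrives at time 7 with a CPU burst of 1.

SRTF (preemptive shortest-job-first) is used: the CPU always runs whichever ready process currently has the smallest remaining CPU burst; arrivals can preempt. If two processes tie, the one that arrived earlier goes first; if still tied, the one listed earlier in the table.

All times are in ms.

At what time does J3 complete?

Schedule: | J1 0-2 | J2 2-3 | J1 3-6 | idle 6-7 | J3 7-8 |
Completion: J1=6  J2=3  J3=8
Turnaround (C−A): J1=6  J2=1  J3=1

8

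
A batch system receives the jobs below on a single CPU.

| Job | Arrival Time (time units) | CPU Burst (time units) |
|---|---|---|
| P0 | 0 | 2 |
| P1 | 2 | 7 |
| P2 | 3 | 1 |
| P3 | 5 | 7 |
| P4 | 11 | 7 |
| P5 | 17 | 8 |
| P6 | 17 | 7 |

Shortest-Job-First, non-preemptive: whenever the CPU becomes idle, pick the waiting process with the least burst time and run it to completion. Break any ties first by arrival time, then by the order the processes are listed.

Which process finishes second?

Schedule: | P0 0-2 | P1 2-9 | P2 9-10 | P3 10-17 | P4 17-24 | P6 24-31 | P5 31-39 |
Completion: P0=2  P1=9  P2=10  P3=17  P4=24  P5=39  P6=31
Turnaround (C−A): P0=2  P1=7  P2=7  P3=12  P4=13  P5=22  P6=14
Finish order: P0 → P1 → P2 → P3 → P4 → P6 → P5

P1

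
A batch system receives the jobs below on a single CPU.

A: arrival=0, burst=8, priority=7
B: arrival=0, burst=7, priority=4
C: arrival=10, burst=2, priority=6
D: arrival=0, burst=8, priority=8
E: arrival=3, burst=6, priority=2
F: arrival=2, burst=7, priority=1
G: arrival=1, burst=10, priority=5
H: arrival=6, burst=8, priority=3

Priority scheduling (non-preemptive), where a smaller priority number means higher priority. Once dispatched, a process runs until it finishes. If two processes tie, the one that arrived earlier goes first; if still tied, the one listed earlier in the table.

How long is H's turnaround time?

Schedule: | B 0-7 | F 7-14 | E 14-20 | H 20-28 | G 28-38 | C 38-40 | A 40-48 | D 48-56 |
Completion: A=48  B=7  C=40  D=56  E=20  F=14  G=38  H=28
Turnaround (C−A): A=48  B=7  C=30  D=56  E=17  F=12  G=37  H=22
Turnaround(H) = completion − arrival = 28 − 6 = 22

22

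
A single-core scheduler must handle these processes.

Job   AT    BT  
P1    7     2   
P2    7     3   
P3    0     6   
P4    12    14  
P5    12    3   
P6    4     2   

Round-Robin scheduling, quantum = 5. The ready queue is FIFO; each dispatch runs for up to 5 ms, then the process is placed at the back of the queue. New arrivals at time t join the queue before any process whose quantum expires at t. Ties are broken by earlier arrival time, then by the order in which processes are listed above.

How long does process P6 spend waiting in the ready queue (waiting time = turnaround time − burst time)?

Gantt: | P3 0-5 | P6 5-7 | P3 7-8 | P1 8-10 | P2 10-13 | P4 13-18 | P5 18-21 | P4 21-30 |
Completion: P1=10  P2=13  P3=8  P4=30  P5=21  P6=7
Turnaround (C−A): P1=3  P2=6  P3=8  P4=18  P5=9  P6=3
Waiting(P6) = turnaround − burst = 3 − 2 = 1

1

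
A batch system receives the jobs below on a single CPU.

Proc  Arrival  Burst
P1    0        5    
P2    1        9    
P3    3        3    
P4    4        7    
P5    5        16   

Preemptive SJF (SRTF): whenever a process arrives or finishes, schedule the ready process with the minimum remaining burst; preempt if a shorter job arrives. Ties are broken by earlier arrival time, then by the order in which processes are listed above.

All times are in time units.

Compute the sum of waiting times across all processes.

39

Gantt: | P1 0-5 | P3 5-8 | P4 8-15 | P2 15-24 | P5 24-40 |
Completion: P1=5  P2=24  P3=8  P4=15  P5=40
Turnaround (C−A): P1=5  P2=23  P3=5  P4=11  P5=35
Waiting = turnaround − burst: P1=0, P2=14, P3=2, P4=4, P5=19
Total waiting = 0 + 14 + 2 + 4 + 19 = 39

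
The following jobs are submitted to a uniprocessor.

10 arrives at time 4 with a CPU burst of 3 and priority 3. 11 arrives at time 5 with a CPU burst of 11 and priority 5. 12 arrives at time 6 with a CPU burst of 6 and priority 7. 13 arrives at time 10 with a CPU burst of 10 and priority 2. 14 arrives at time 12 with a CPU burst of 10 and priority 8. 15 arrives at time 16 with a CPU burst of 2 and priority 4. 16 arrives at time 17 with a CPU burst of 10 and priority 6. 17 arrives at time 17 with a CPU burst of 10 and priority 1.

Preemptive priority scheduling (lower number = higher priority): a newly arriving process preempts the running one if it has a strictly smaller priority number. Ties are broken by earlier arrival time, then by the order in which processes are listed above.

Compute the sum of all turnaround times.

Timeline: | idle 0-4 | 10 4-7 | 11 7-10 | 13 10-17 | 17 17-27 | 13 27-30 | 15 30-32 | 11 32-40 | 16 40-50 | 12 50-56 | 14 56-66 |
Completion: 10=7  11=40  12=56  13=30  14=66  15=32  16=50  17=27
Turnaround = completion − arrival: 10=3, 11=35, 12=50, 13=20, 14=54, 15=16, 16=33, 17=10
Total turnaround = 3 + 35 + 50 + 20 + 54 + 16 + 33 + 10 = 221

221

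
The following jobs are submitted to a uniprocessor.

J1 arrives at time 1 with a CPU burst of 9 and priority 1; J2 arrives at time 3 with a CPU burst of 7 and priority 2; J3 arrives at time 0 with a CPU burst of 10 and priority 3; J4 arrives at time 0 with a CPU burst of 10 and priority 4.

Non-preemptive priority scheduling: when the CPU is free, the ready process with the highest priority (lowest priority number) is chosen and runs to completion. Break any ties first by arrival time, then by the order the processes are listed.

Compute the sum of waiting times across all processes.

Gantt: | J3 0-10 | J1 10-19 | J2 19-26 | J4 26-36 |
Completion: J1=19  J2=26  J3=10  J4=36
Turnaround (C−A): J1=18  J2=23  J3=10  J4=36
Waiting = turnaround − burst: J1=9, J2=16, J3=0, J4=26
Total waiting = 9 + 16 + 0 + 26 = 51

51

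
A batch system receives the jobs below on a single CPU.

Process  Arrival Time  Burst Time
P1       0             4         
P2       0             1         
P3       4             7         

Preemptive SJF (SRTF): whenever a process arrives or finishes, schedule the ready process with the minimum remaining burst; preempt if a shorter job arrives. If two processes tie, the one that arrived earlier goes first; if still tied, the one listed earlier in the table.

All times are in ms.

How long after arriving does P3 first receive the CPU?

1

Timeline: | P2 0-1 | P1 1-5 | P3 5-12 |
Completion: P1=5  P2=1  P3=12
Turnaround (C−A): P1=5  P2=1  P3=8
Response(P3) = first start − arrival = 5 − 4 = 1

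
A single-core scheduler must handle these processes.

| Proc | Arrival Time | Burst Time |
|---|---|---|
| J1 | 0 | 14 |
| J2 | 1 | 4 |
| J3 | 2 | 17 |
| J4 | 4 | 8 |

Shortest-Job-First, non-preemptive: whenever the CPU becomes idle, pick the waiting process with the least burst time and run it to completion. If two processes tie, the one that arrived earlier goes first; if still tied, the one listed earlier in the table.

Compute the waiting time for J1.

0

Timeline: | J1 0-14 | J2 14-18 | J4 18-26 | J3 26-43 |
Completion: J1=14  J2=18  J3=43  J4=26
Turnaround (C−A): J1=14  J2=17  J3=41  J4=22
Waiting(J1) = turnaround − burst = 14 − 14 = 0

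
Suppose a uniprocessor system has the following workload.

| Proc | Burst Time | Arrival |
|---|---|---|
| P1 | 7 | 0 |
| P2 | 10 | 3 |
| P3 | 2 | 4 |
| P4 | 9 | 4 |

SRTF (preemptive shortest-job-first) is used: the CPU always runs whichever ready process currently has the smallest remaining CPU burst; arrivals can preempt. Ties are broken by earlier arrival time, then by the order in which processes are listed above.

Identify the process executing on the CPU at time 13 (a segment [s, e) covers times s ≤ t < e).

Schedule: | P1 0-4 | P3 4-6 | P1 6-9 | P4 9-18 | P2 18-28 |
Completion: P1=9  P2=28  P3=6  P4=18
Turnaround (C−A): P1=9  P2=25  P3=2  P4=14

P4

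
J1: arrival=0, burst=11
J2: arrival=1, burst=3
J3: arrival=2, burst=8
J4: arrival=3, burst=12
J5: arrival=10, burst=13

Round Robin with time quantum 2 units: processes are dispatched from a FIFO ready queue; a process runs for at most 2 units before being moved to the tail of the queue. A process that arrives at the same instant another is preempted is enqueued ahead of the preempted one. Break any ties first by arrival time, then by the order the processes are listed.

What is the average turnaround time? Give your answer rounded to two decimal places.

30.20

Gantt: | J1 0-2 | J2 2-4 | J3 4-6 | J1 6-8 | J4 8-10 | J2 10-11 | J3 11-13 | J1 13-15 | J5 15-17 | J4 17-19 | J3 19-21 | J1 21-23 | J5 23-25 | J4 25-27 | J3 27-29 | J1 29-31 | J5 31-33 | J4 33-35 | J1 35-36 | J5 36-38 | J4 38-40 | J5 40-42 | J4 42-44 | J5 44-47 |
Completion: J1=36  J2=11  J3=29  J4=44  J5=47
Turnaround (C−A): J1=36  J2=10  J3=27  J4=41  J5=37
Turnaround times: J1=36, J2=10, J3=27, J4=41, J5=37
Average turnaround = (36+10+27+41+37) / 5 = 151/5 = 30.20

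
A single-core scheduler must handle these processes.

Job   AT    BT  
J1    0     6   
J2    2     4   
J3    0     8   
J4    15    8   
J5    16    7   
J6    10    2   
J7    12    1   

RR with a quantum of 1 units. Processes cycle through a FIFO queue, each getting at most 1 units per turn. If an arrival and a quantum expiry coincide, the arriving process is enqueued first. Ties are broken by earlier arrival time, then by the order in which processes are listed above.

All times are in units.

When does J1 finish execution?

17

Timeline: | J1 0-1 | J3 1-2 | J1 2-3 | J2 3-4 | J3 4-5 | J1 5-6 | J2 6-7 | J3 7-8 | J1 8-9 | J2 9-10 | J3 10-11 | J1 11-12 | J6 12-13 | J2 13-14 | J3 14-15 | J7 15-16 | J1 16-17 | J6 17-18 | J4 18-19 | J3 19-20 | J5 20-21 | J4 21-22 | J3 22-23 | J5 23-24 | J4 24-25 | J3 25-26 | J5 26-27 | J4 27-28 | J5 28-29 | J4 29-30 | J5 30-31 | J4 31-32 | J5 32-33 | J4 33-34 | J5 34-35 | J4 35-36 |
Completion: J1=17  J2=14  J3=26  J4=36  J5=35  J6=18  J7=16
Turnaround (C−A): J1=17  J2=12  J3=26  J4=21  J5=19  J6=8  J7=4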